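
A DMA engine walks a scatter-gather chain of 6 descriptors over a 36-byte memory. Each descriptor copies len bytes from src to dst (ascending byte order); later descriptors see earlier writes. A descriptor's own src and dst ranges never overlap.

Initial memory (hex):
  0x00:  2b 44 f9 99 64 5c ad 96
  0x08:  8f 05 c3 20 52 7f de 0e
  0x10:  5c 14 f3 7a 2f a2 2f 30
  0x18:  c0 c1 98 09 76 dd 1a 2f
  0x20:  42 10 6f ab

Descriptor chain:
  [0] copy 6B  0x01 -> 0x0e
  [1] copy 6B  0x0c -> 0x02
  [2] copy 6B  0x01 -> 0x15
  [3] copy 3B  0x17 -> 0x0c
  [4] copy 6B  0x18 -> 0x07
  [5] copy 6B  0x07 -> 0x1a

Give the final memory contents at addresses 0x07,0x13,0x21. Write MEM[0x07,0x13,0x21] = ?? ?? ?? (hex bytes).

MEM[0x07,0x13,0x21] = 44 ad 10

  after D0: wrote 6B at 0x0e = 44f999645cad
  after D1: wrote 6B at 0x02 = 527f44f99964
  after D2: wrote 6B at 0x15 = 44527f44f999
  after D3: wrote 3B at 0x0c = 7f44f9
  after D4: wrote 6B at 0x07 = 44f9990976dd
  after D5: wrote 6B at 0x1a = 44f9990976dd
query mem[0x07]=0x44, mem[0x13]=0xad, mem[0x21]=0x10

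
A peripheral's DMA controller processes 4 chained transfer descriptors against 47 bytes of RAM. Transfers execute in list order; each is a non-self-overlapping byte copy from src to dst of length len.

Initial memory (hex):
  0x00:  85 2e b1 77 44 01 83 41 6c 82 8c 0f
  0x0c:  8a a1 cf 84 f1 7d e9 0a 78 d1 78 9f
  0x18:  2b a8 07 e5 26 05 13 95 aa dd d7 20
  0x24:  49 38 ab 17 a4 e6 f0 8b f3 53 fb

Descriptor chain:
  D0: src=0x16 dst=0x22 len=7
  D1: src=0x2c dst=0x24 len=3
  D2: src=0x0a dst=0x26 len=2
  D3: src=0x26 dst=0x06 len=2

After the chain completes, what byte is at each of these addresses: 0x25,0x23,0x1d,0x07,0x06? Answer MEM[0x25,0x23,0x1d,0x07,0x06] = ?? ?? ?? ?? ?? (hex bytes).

MEM[0x25,0x23,0x1d,0x07,0x06] = 53 9f 05 0f 8c

[0] 0x16->0x22 len=7 : 78 9f 2b a8 07 e5 26
[1] 0x2c->0x24 len=3 : f3 53 fb
[2] 0x0a->0x26 len=2 : 8c 0f
[3] 0x26->0x06 len=2 : 8c 0f
query mem[0x25]=0x53, mem[0x23]=0x9f, mem[0x1d]=0x05, mem[0x07]=0x0f, mem[0x06]=0x8c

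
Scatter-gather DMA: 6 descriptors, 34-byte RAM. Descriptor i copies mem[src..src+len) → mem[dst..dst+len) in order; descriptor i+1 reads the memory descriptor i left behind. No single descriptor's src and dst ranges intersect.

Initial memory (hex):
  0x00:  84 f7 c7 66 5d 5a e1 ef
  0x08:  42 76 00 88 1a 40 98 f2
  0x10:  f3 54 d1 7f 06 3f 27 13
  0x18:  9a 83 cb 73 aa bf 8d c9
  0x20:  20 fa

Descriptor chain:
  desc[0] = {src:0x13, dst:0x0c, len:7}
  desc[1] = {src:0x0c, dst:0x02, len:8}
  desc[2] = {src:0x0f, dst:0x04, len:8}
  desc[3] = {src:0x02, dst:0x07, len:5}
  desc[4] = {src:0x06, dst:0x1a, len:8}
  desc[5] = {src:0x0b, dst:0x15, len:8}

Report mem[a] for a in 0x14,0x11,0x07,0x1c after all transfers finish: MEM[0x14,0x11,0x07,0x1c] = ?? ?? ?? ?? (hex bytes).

MEM[0x14,0x11,0x07,0x1c] = 06 9a 7f 83

D0: mem[0x0c..0x12] <- [7f 06 3f 27 13 9a 83]
D1: mem[0x02..0x09] <- [7f 06 3f 27 13 9a 83 7f]
D2: mem[0x04..0x0b] <- [27 13 9a 83 7f 06 3f 27]
D3: mem[0x07..0x0b] <- [7f 06 27 13 9a]
D4: mem[0x1a..0x21] <- [9a 7f 06 27 13 9a 7f 06]
D5: mem[0x15..0x1c] <- [9a 7f 06 3f 27 13 9a 83]
query mem[0x14]=0x06, mem[0x11]=0x9a, mem[0x07]=0x7f, mem[0x1c]=0x83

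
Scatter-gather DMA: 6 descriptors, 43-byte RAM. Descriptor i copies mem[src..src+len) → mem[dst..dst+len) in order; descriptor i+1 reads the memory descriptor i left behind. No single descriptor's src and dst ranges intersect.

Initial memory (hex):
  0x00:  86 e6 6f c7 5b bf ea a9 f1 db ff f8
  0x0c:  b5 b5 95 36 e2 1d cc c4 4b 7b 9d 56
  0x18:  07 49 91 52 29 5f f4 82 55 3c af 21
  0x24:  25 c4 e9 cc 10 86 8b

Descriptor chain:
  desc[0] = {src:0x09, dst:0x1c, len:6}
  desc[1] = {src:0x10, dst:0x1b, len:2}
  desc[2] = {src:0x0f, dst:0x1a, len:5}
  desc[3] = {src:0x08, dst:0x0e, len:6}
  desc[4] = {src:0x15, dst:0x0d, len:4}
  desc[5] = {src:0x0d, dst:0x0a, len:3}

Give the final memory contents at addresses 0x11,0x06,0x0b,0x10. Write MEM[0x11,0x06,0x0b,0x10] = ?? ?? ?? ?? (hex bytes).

MEM[0x11,0x06,0x0b,0x10] = f8 ea 9d 07

D0: mem[0x1c..0x21] <- [db ff f8 b5 b5 95]
D1: mem[0x1b..0x1c] <- [e2 1d]
D2: mem[0x1a..0x1e] <- [36 e2 1d cc c4]
D3: mem[0x0e..0x13] <- [f1 db ff f8 b5 b5]
D4: mem[0x0d..0x10] <- [7b 9d 56 07]
D5: mem[0x0a..0x0c] <- [7b 9d 56]
query mem[0x11]=0xf8, mem[0x06]=0xea, mem[0x0b]=0x9d, mem[0x10]=0x07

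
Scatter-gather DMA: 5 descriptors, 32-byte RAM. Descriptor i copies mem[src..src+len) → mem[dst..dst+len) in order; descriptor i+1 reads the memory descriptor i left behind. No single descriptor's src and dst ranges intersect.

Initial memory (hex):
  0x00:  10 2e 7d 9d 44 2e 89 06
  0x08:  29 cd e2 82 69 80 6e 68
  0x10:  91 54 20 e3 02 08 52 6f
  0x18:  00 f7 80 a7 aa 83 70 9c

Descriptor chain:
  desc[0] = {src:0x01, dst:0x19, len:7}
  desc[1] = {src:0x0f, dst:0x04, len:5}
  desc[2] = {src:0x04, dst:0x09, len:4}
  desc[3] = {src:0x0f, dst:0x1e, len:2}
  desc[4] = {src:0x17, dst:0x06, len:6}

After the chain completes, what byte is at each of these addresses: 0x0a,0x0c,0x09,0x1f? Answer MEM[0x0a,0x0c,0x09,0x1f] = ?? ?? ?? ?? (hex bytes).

#0 dst[0x19+7] := {0x2e,0x7d,0x9d,0x44,0x2e,0x89,0x06}
#1 dst[0x04+5] := {0x68,0x91,0x54,0x20,0xe3}
#2 dst[0x09+4] := {0x68,0x91,0x54,0x20}
#3 dst[0x1e+2] := {0x68,0x91}
#4 dst[0x06+6] := {0x6f,0x00,0x2e,0x7d,0x9d,0x44}
query mem[0x0a]=0x9d, mem[0x0c]=0x20, mem[0x09]=0x7d, mem[0x1f]=0x91

MEM[0x0a,0x0c,0x09,0x1f] = 9d 20 7d 91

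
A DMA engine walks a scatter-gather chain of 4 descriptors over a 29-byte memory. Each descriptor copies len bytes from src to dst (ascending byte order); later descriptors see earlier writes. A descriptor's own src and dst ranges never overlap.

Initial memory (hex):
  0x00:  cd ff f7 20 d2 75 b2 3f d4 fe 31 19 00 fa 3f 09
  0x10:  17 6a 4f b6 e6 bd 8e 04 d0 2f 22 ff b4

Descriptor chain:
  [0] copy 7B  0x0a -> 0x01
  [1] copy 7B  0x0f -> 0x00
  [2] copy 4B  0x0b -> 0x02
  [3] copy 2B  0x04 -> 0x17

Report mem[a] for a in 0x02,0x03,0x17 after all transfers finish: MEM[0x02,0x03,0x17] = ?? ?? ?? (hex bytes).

MEM[0x02,0x03,0x17] = 19 00 fa

#0 dst[0x01+7] := {0x31,0x19,0x00,0xfa,0x3f,0x09,0x17}
#1 dst[0x00+7] := {0x09,0x17,0x6a,0x4f,0xb6,0xe6,0xbd}
#2 dst[0x02+4] := {0x19,0x00,0xfa,0x3f}
#3 dst[0x17+2] := {0xfa,0x3f}
query mem[0x02]=0x19, mem[0x03]=0x00, mem[0x17]=0xfa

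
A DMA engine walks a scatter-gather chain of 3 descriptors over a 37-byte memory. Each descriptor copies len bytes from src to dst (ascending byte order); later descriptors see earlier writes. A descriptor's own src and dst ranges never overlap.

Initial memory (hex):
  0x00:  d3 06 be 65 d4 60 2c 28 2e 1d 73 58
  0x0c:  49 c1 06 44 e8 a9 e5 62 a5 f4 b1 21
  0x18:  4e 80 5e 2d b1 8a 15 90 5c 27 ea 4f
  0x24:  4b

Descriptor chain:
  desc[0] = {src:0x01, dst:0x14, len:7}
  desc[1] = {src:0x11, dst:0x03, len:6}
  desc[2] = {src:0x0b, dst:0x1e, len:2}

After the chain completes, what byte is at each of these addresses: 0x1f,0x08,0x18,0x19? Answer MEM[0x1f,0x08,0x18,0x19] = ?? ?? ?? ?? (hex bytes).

MEM[0x1f,0x08,0x18,0x19] = 49 65 60 2c

D0: mem[0x14..0x1a] <- [06 be 65 d4 60 2c 28]
D1: mem[0x03..0x08] <- [a9 e5 62 06 be 65]
D2: mem[0x1e..0x1f] <- [58 49]
query mem[0x1f]=0x49, mem[0x08]=0x65, mem[0x18]=0x60, mem[0x19]=0x2c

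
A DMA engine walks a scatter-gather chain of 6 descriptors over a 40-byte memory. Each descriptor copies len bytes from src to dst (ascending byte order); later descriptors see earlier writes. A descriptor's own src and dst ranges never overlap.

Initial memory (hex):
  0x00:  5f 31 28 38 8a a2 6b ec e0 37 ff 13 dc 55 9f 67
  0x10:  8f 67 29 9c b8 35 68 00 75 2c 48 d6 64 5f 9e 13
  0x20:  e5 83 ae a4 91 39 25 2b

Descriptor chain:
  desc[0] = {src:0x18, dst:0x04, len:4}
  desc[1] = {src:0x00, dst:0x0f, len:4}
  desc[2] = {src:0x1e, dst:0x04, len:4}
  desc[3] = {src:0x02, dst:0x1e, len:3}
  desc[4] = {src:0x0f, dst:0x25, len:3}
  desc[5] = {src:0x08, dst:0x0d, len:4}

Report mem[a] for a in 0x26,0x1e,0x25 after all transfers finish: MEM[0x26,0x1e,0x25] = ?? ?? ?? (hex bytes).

MEM[0x26,0x1e,0x25] = 31 28 5f

  after D0: wrote 4B at 0x04 = 752c48d6
  after D1: wrote 4B at 0x0f = 5f312838
  after D2: wrote 4B at 0x04 = 9e13e583
  after D3: wrote 3B at 0x1e = 28389e
  after D4: wrote 3B at 0x25 = 5f3128
  after D5: wrote 4B at 0x0d = e037ff13
query mem[0x26]=0x31, mem[0x1e]=0x28, mem[0x25]=0x5f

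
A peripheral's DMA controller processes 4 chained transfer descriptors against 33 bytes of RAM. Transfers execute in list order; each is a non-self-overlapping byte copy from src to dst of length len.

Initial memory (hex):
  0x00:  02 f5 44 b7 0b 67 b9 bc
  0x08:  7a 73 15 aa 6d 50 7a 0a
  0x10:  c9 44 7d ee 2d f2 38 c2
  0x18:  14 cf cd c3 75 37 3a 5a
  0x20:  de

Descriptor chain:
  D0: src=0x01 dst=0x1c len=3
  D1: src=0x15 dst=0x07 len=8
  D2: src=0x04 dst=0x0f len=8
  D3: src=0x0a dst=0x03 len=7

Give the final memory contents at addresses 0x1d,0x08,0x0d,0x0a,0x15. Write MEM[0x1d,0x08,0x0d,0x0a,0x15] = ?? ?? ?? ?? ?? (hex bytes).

MEM[0x1d,0x08,0x0d,0x0a,0x15] = 44 0b c3 14 14

D0: mem[0x1c..0x1e] <- [f5 44 b7]
D1: mem[0x07..0x0e] <- [f2 38 c2 14 cf cd c3 f5]
D2: mem[0x0f..0x16] <- [0b 67 b9 f2 38 c2 14 cf]
D3: mem[0x03..0x09] <- [14 cf cd c3 f5 0b 67]
query mem[0x1d]=0x44, mem[0x08]=0x0b, mem[0x0d]=0xc3, mem[0x0a]=0x14, mem[0x15]=0x14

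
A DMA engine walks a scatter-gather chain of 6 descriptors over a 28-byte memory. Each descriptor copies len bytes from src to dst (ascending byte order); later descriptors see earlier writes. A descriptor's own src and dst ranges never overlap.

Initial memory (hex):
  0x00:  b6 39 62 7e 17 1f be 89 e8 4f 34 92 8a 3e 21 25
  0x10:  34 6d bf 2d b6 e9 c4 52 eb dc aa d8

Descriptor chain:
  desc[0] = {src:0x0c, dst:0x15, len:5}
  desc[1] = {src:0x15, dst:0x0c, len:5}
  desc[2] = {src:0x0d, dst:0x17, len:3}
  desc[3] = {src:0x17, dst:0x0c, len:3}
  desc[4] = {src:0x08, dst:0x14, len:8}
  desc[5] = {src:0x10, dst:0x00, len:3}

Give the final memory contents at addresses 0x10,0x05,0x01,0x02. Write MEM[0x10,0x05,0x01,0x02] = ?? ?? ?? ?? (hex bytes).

MEM[0x10,0x05,0x01,0x02] = 34 1f 6d bf

  after D0: wrote 5B at 0x15 = 8a3e212534
  after D1: wrote 5B at 0x0c = 8a3e212534
  after D2: wrote 3B at 0x17 = 3e2125
  after D3: wrote 3B at 0x0c = 3e2125
  after D4: wrote 8B at 0x14 = e84f34923e212525
  after D5: wrote 3B at 0x00 = 346dbf
query mem[0x10]=0x34, mem[0x05]=0x1f, mem[0x01]=0x6d, mem[0x02]=0xbf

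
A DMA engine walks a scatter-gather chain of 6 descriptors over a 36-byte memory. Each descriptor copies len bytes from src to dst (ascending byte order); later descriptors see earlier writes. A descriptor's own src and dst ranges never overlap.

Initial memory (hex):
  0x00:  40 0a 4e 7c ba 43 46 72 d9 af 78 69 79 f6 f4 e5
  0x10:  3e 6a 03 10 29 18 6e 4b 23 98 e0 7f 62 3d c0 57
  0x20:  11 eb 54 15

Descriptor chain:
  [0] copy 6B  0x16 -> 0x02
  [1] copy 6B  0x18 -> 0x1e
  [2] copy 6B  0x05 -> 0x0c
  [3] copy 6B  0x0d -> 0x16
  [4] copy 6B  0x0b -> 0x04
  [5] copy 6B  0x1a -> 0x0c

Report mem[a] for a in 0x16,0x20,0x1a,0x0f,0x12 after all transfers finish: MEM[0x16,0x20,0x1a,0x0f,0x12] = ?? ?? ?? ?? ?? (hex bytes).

MEM[0x16,0x20,0x1a,0x0f,0x12] = e0 e0 78 3d 03

  after D0: wrote 6B at 0x02 = 6e4b2398e07f
  after D1: wrote 6B at 0x1e = 2398e07f623d
  after D2: wrote 6B at 0x0c = 98e07fd9af78
  after D3: wrote 6B at 0x16 = e07fd9af7803
  after D4: wrote 6B at 0x04 = 6998e07fd9af
  after D5: wrote 6B at 0x0c = 7803623d2398
query mem[0x16]=0xe0, mem[0x20]=0xe0, mem[0x1a]=0x78, mem[0x0f]=0x3d, mem[0x12]=0x03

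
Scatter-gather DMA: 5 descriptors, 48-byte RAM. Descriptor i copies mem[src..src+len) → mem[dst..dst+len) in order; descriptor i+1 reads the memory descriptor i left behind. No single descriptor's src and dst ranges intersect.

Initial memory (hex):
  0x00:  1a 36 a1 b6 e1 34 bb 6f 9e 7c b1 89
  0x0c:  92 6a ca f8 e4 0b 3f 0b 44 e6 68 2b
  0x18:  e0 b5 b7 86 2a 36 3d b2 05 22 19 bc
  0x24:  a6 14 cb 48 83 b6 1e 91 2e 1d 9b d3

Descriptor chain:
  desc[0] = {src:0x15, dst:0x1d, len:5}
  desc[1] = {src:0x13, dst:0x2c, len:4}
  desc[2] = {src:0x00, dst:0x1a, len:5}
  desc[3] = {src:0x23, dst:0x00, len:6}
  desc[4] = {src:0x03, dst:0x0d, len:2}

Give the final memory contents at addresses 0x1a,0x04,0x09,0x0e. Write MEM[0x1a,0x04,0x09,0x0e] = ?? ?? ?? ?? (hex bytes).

[0] 0x15->0x1d len=5 : e6 68 2b e0 b5
[1] 0x13->0x2c len=4 : 0b 44 e6 68
[2] 0x00->0x1a len=5 : 1a 36 a1 b6 e1
[3] 0x23->0x00 len=6 : bc a6 14 cb 48 83
[4] 0x03->0x0d len=2 : cb 48
query mem[0x1a]=0x1a, mem[0x04]=0x48, mem[0x09]=0x7c, mem[0x0e]=0x48

MEM[0x1a,0x04,0x09,0x0e] = 1a 48 7c 48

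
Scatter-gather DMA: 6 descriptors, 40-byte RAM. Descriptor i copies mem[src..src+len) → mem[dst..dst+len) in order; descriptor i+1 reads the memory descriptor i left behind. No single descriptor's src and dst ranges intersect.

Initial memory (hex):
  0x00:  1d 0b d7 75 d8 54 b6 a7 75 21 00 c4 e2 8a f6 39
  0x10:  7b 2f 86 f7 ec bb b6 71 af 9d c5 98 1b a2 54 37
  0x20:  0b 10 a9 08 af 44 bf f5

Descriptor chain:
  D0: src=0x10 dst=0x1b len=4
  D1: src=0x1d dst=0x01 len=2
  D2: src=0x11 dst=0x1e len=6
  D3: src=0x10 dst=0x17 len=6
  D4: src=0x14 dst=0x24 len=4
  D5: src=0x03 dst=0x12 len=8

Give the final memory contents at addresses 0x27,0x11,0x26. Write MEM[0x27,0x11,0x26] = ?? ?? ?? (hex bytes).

D0: mem[0x1b..0x1e] <- [7b 2f 86 f7]
D1: mem[0x01..0x02] <- [86 f7]
D2: mem[0x1e..0x23] <- [2f 86 f7 ec bb b6]
D3: mem[0x17..0x1c] <- [7b 2f 86 f7 ec bb]
D4: mem[0x24..0x27] <- [ec bb b6 7b]
D5: mem[0x12..0x19] <- [75 d8 54 b6 a7 75 21 00]
query mem[0x27]=0x7b, mem[0x11]=0x2f, mem[0x26]=0xb6

MEM[0x27,0x11,0x26] = 7b 2f b6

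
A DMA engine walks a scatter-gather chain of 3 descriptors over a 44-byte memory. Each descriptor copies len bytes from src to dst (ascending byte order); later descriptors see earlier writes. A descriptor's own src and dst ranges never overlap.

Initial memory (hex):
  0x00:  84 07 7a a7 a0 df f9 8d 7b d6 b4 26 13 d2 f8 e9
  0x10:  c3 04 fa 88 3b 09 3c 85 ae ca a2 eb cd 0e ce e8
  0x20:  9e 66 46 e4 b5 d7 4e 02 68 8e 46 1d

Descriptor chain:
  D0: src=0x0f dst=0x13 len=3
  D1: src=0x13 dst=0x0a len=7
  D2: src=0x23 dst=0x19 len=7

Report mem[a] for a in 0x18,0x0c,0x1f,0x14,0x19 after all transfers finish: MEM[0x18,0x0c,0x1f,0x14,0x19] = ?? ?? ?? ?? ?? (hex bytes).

MEM[0x18,0x0c,0x1f,0x14,0x19] = ae 04 8e c3 e4

D0: mem[0x13..0x15] <- [e9 c3 04]
D1: mem[0x0a..0x10] <- [e9 c3 04 3c 85 ae ca]
D2: mem[0x19..0x1f] <- [e4 b5 d7 4e 02 68 8e]
query mem[0x18]=0xae, mem[0x0c]=0x04, mem[0x1f]=0x8e, mem[0x14]=0xc3, mem[0x19]=0xe4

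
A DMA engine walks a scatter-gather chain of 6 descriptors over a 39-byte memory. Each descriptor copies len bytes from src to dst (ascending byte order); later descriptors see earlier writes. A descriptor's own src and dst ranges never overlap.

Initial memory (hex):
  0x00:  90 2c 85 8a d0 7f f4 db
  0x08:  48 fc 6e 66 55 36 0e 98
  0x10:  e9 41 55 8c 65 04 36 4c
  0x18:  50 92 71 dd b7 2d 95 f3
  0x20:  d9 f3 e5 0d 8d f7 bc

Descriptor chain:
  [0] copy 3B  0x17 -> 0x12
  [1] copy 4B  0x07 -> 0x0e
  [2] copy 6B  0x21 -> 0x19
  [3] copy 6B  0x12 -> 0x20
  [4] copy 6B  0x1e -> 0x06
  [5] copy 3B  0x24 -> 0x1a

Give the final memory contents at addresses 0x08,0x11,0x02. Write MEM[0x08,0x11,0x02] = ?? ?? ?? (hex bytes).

#0 dst[0x12+3] := {0x4c,0x50,0x92}
#1 dst[0x0e+4] := {0xdb,0x48,0xfc,0x6e}
#2 dst[0x19+6] := {0xf3,0xe5,0x0d,0x8d,0xf7,0xbc}
#3 dst[0x20+6] := {0x4c,0x50,0x92,0x04,0x36,0x4c}
#4 dst[0x06+6] := {0xbc,0xf3,0x4c,0x50,0x92,0x04}
#5 dst[0x1a+3] := {0x36,0x4c,0xbc}
query mem[0x08]=0x4c, mem[0x11]=0x6e, mem[0x02]=0x85

MEM[0x08,0x11,0x02] = 4c 6e 85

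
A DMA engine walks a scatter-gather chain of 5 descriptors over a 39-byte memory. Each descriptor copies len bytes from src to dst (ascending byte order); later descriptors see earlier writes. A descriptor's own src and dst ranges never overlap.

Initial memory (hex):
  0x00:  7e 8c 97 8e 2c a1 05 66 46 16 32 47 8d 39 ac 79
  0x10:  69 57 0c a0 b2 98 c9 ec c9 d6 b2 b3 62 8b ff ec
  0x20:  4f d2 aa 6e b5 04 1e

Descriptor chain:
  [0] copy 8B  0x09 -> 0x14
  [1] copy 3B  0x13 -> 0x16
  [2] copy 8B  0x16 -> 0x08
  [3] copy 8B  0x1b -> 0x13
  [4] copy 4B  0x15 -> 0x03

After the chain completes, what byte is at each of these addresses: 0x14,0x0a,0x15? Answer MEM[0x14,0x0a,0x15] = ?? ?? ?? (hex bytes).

MEM[0x14,0x0a,0x15] = 62 32 8b

#0 dst[0x14+8] := {0x16,0x32,0x47,0x8d,0x39,0xac,0x79,0x69}
#1 dst[0x16+3] := {0xa0,0x16,0x32}
#2 dst[0x08+8] := {0xa0,0x16,0x32,0xac,0x79,0x69,0x62,0x8b}
#3 dst[0x13+8] := {0x69,0x62,0x8b,0xff,0xec,0x4f,0xd2,0xaa}
#4 dst[0x03+4] := {0x8b,0xff,0xec,0x4f}
query mem[0x14]=0x62, mem[0x0a]=0x32, mem[0x15]=0x8b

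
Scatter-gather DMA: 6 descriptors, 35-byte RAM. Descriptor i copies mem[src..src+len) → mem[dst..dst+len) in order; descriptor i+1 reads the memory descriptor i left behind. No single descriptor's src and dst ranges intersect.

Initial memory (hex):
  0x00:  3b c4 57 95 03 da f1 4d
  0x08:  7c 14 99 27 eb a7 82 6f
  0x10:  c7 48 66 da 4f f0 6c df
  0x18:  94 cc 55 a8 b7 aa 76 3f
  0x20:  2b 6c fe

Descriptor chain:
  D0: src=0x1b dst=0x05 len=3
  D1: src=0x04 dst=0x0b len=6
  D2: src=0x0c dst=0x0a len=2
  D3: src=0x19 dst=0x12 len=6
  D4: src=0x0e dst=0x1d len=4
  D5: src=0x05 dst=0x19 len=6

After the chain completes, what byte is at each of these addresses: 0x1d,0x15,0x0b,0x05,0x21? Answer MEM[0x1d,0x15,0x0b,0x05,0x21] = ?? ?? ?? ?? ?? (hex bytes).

MEM[0x1d,0x15,0x0b,0x05,0x21] = 14 b7 b7 a8 6c

  after D0: wrote 3B at 0x05 = a8b7aa
  after D1: wrote 6B at 0x0b = 03a8b7aa7c14
  after D2: wrote 2B at 0x0a = a8b7
  after D3: wrote 6B at 0x12 = cc55a8b7aa76
  after D4: wrote 4B at 0x1d = aa7c1448
  after D5: wrote 6B at 0x19 = a8b7aa7c14a8
query mem[0x1d]=0x14, mem[0x15]=0xb7, mem[0x0b]=0xb7, mem[0x05]=0xa8, mem[0x21]=0x6c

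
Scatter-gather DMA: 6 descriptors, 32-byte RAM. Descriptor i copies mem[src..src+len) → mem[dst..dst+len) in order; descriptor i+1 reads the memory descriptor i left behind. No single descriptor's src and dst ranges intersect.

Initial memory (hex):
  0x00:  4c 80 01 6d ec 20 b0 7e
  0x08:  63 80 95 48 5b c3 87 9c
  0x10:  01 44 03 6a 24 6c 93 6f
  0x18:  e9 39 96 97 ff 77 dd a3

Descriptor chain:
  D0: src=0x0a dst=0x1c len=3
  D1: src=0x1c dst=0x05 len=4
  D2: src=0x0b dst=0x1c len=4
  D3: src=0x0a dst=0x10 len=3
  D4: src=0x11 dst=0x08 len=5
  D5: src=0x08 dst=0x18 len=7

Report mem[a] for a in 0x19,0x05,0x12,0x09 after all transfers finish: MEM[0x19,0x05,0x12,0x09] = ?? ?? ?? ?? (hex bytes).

  after D0: wrote 3B at 0x1c = 95485b
  after D1: wrote 4B at 0x05 = 95485ba3
  after D2: wrote 4B at 0x1c = 485bc387
  after D3: wrote 3B at 0x10 = 95485b
  after D4: wrote 5B at 0x08 = 485b6a246c
  after D5: wrote 7B at 0x18 = 485b6a246cc387
query mem[0x19]=0x5b, mem[0x05]=0x95, mem[0x12]=0x5b, mem[0x09]=0x5b

MEM[0x19,0x05,0x12,0x09] = 5b 95 5b 5b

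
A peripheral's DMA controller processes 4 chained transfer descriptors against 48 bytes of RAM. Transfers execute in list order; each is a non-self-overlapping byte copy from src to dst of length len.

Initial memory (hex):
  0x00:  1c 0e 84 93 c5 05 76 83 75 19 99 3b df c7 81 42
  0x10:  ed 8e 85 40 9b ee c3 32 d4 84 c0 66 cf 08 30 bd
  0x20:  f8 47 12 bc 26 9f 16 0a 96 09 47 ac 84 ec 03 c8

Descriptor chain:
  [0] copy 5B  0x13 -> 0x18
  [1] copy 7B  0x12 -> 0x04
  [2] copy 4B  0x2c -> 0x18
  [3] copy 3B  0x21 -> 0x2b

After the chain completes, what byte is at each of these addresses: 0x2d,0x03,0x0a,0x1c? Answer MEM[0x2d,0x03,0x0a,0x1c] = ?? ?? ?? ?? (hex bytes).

[0] 0x13->0x18 len=5 : 40 9b ee c3 32
[1] 0x12->0x04 len=7 : 85 40 9b ee c3 32 40
[2] 0x2c->0x18 len=4 : 84 ec 03 c8
[3] 0x21->0x2b len=3 : 47 12 bc
query mem[0x2d]=0xbc, mem[0x03]=0x93, mem[0x0a]=0x40, mem[0x1c]=0x32

MEM[0x2d,0x03,0x0a,0x1c] = bc 93 40 32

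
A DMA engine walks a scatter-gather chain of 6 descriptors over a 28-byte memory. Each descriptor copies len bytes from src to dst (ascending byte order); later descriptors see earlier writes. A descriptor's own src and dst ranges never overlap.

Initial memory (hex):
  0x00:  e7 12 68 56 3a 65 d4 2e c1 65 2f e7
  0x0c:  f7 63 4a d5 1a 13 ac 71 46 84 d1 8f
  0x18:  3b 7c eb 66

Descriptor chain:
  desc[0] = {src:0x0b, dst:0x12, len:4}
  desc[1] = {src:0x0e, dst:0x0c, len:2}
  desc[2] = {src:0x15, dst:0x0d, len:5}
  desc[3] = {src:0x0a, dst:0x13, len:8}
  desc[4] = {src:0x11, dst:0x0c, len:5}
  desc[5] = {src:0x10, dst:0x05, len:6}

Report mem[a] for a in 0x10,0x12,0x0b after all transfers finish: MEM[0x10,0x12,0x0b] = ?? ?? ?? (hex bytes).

#0 dst[0x12+4] := {0xe7,0xf7,0x63,0x4a}
#1 dst[0x0c+2] := {0x4a,0xd5}
#2 dst[0x0d+5] := {0x4a,0xd1,0x8f,0x3b,0x7c}
#3 dst[0x13+8] := {0x2f,0xe7,0x4a,0x4a,0xd1,0x8f,0x3b,0x7c}
#4 dst[0x0c+5] := {0x7c,0xe7,0x2f,0xe7,0x4a}
#5 dst[0x05+6] := {0x4a,0x7c,0xe7,0x2f,0xe7,0x4a}
query mem[0x10]=0x4a, mem[0x12]=0xe7, mem[0x0b]=0xe7

MEM[0x10,0x12,0x0b] = 4a e7 e7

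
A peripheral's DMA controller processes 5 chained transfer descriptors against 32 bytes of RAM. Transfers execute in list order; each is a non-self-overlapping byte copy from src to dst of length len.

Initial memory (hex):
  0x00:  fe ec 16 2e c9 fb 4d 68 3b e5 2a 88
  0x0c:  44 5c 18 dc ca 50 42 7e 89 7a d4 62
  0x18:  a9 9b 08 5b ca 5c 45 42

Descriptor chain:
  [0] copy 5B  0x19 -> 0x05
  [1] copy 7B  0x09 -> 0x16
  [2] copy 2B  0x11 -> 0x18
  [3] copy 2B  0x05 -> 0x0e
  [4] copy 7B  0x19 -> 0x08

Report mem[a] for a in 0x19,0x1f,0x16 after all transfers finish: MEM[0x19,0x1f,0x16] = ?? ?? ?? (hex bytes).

MEM[0x19,0x1f,0x16] = 42 42 5c

  after D0: wrote 5B at 0x05 = 9b085bca5c
  after D1: wrote 7B at 0x16 = 5c2a88445c18dc
  after D2: wrote 2B at 0x18 = 5042
  after D3: wrote 2B at 0x0e = 9b08
  after D4: wrote 7B at 0x08 = 425c18dc5c4542
query mem[0x19]=0x42, mem[0x1f]=0x42, mem[0x16]=0x5c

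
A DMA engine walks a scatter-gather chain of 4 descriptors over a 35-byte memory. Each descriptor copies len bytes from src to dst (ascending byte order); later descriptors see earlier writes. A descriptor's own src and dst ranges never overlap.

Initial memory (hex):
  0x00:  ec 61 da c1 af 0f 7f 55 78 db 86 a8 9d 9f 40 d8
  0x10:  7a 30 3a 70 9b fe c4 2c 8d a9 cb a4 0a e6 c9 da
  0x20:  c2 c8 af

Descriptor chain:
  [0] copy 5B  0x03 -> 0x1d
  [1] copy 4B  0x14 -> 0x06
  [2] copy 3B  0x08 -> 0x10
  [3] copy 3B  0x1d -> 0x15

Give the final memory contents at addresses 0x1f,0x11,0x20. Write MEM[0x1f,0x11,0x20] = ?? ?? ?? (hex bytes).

[0] 0x03->0x1d len=5 : c1 af 0f 7f 55
[1] 0x14->0x06 len=4 : 9b fe c4 2c
[2] 0x08->0x10 len=3 : c4 2c 86
[3] 0x1d->0x15 len=3 : c1 af 0f
query mem[0x1f]=0x0f, mem[0x11]=0x2c, mem[0x20]=0x7f

MEM[0x1f,0x11,0x20] = 0f 2c 7f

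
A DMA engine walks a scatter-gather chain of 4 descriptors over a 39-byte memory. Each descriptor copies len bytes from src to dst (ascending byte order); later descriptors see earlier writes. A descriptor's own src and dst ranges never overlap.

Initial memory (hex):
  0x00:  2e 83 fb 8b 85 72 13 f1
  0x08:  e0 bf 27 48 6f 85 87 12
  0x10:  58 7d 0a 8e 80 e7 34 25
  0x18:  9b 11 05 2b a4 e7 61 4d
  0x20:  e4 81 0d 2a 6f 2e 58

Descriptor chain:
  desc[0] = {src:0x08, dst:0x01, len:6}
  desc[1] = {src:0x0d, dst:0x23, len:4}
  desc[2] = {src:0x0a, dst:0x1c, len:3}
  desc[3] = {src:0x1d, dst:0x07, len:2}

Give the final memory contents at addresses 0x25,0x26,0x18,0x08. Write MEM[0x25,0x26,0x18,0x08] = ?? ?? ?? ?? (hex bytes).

MEM[0x25,0x26,0x18,0x08] = 12 58 9b 6f

[0] 0x08->0x01 len=6 : e0 bf 27 48 6f 85
[1] 0x0d->0x23 len=4 : 85 87 12 58
[2] 0x0a->0x1c len=3 : 27 48 6f
[3] 0x1d->0x07 len=2 : 48 6f
query mem[0x25]=0x12, mem[0x26]=0x58, mem[0x18]=0x9b, mem[0x08]=0x6f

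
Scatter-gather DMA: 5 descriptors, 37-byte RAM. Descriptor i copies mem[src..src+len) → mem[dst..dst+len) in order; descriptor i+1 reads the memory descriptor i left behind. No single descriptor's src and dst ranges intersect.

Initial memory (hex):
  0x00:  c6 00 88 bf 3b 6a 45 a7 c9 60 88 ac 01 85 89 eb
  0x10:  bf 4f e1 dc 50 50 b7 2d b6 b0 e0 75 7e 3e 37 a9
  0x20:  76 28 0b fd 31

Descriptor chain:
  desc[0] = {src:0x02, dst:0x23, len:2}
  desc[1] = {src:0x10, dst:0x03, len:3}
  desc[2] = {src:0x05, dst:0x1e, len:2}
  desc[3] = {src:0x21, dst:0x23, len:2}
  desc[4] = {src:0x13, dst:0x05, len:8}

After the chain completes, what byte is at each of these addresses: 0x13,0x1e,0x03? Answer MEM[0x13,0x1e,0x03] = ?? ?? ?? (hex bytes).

MEM[0x13,0x1e,0x03] = dc e1 bf

  after D0: wrote 2B at 0x23 = 88bf
  after D1: wrote 3B at 0x03 = bf4fe1
  after D2: wrote 2B at 0x1e = e145
  after D3: wrote 2B at 0x23 = 280b
  after D4: wrote 8B at 0x05 = dc5050b72db6b0e0
query mem[0x13]=0xdc, mem[0x1e]=0xe1, mem[0x03]=0xbf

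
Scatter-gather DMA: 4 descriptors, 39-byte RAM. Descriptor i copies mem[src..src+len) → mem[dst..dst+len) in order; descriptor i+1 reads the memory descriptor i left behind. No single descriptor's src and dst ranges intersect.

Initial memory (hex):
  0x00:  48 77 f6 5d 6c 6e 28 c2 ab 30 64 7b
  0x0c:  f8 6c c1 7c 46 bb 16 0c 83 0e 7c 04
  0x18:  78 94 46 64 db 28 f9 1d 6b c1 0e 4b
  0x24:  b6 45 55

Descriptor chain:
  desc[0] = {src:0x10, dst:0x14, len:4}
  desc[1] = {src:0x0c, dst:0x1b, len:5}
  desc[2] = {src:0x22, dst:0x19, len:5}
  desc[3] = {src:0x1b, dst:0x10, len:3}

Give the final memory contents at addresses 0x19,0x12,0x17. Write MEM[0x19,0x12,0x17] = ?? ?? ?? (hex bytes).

MEM[0x19,0x12,0x17] = 0e 55 0c

D0: mem[0x14..0x17] <- [46 bb 16 0c]
D1: mem[0x1b..0x1f] <- [f8 6c c1 7c 46]
D2: mem[0x19..0x1d] <- [0e 4b b6 45 55]
D3: mem[0x10..0x12] <- [b6 45 55]
query mem[0x19]=0x0e, mem[0x12]=0x55, mem[0x17]=0x0c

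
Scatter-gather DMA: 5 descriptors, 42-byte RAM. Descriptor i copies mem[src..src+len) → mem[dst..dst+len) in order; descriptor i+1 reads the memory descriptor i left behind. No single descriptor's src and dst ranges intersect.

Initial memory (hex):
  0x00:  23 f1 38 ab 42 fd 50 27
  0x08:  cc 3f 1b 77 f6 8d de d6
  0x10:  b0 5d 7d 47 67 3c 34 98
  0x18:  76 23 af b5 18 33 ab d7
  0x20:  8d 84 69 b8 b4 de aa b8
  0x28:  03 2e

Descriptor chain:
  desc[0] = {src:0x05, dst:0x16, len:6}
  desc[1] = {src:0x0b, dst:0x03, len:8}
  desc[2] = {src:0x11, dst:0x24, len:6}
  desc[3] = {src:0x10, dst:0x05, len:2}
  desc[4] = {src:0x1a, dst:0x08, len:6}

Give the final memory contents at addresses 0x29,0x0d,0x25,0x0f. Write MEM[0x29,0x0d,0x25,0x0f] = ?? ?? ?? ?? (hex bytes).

MEM[0x29,0x0d,0x25,0x0f] = fd d7 7d d6

  after D0: wrote 6B at 0x16 = fd5027cc3f1b
  after D1: wrote 8B at 0x03 = 77f68dded6b05d7d
  after D2: wrote 6B at 0x24 = 5d7d47673cfd
  after D3: wrote 2B at 0x05 = b05d
  after D4: wrote 6B at 0x08 = 3f1b1833abd7
query mem[0x29]=0xfd, mem[0x0d]=0xd7, mem[0x25]=0x7d, mem[0x0f]=0xd6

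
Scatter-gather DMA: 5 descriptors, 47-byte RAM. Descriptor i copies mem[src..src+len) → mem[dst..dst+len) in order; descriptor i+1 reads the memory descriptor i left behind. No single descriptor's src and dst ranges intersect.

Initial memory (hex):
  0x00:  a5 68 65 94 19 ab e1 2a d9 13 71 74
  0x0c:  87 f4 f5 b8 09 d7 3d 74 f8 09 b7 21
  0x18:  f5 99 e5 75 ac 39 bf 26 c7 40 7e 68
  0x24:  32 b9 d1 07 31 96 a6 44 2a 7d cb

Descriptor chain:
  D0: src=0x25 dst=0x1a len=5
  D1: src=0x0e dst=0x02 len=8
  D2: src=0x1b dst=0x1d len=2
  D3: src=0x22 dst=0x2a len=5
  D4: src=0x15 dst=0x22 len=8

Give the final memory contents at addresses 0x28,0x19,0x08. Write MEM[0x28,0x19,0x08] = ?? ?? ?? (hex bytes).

MEM[0x28,0x19,0x08] = d1 99 f8

  after D0: wrote 5B at 0x1a = b9d1073196
  after D1: wrote 8B at 0x02 = f5b809d73d74f809
  after D2: wrote 2B at 0x1d = d107
  after D3: wrote 5B at 0x2a = 7e6832b9d1
  after D4: wrote 8B at 0x22 = 09b721f599b9d107
query mem[0x28]=0xd1, mem[0x19]=0x99, mem[0x08]=0xf8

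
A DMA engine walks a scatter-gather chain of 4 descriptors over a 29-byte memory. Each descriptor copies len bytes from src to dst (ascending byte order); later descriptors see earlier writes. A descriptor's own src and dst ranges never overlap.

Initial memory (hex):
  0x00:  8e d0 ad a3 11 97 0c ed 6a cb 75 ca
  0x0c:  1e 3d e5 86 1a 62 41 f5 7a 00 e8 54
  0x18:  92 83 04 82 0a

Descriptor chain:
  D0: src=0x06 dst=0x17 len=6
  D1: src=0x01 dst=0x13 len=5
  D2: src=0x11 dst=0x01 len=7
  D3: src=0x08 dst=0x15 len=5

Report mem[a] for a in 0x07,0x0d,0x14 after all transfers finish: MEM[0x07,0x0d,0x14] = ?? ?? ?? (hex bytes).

  after D0: wrote 6B at 0x17 = 0ced6acb75ca
  after D1: wrote 5B at 0x13 = d0ada31197
  after D2: wrote 7B at 0x01 = 6241d0ada31197
  after D3: wrote 5B at 0x15 = 6acb75ca1e
query mem[0x07]=0x97, mem[0x0d]=0x3d, mem[0x14]=0xad

MEM[0x07,0x0d,0x14] = 97 3d ad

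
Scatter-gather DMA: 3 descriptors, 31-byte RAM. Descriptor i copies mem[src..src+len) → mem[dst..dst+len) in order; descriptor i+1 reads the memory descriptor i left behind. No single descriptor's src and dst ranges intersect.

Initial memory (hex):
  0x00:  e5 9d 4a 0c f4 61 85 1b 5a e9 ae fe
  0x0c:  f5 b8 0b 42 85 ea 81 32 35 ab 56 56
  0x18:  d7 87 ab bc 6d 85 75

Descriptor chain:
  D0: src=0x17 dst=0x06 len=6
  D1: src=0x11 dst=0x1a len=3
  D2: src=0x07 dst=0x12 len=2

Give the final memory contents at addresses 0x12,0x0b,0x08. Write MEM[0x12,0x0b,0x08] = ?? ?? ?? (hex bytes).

D0: mem[0x06..0x0b] <- [56 d7 87 ab bc 6d]
D1: mem[0x1a..0x1c] <- [ea 81 32]
D2: mem[0x12..0x13] <- [d7 87]
query mem[0x12]=0xd7, mem[0x0b]=0x6d, mem[0x08]=0x87

MEM[0x12,0x0b,0x08] = d7 6d 87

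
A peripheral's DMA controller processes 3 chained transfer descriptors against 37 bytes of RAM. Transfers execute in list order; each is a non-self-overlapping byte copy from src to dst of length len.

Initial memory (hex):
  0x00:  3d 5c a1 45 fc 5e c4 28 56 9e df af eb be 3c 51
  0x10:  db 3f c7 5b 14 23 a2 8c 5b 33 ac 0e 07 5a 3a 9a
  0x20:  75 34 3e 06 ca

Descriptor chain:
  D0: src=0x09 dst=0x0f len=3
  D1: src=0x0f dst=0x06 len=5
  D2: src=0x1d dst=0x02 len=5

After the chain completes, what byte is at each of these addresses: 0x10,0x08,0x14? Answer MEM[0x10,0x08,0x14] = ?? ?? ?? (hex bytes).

MEM[0x10,0x08,0x14] = df af 14

[0] 0x09->0x0f len=3 : 9e df af
[1] 0x0f->0x06 len=5 : 9e df af c7 5b
[2] 0x1d->0x02 len=5 : 5a 3a 9a 75 34
query mem[0x10]=0xdf, mem[0x08]=0xaf, mem[0x14]=0x14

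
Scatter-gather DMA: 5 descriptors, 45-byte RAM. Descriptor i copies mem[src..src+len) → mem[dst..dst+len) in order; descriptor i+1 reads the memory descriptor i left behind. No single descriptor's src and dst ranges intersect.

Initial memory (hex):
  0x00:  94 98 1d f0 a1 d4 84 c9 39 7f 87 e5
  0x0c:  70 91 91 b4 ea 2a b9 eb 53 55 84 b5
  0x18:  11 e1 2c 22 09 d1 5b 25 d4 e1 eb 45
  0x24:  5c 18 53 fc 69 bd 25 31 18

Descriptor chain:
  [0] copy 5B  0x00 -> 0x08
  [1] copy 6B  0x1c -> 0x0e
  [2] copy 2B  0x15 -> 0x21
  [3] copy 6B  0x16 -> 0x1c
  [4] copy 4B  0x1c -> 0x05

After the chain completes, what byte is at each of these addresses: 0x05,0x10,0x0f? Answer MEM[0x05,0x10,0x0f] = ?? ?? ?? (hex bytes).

[0] 0x00->0x08 len=5 : 94 98 1d f0 a1
[1] 0x1c->0x0e len=6 : 09 d1 5b 25 d4 e1
[2] 0x15->0x21 len=2 : 55 84
[3] 0x16->0x1c len=6 : 84 b5 11 e1 2c 22
[4] 0x1c->0x05 len=4 : 84 b5 11 e1
query mem[0x05]=0x84, mem[0x10]=0x5b, mem[0x0f]=0xd1

MEM[0x05,0x10,0x0f] = 84 5b d1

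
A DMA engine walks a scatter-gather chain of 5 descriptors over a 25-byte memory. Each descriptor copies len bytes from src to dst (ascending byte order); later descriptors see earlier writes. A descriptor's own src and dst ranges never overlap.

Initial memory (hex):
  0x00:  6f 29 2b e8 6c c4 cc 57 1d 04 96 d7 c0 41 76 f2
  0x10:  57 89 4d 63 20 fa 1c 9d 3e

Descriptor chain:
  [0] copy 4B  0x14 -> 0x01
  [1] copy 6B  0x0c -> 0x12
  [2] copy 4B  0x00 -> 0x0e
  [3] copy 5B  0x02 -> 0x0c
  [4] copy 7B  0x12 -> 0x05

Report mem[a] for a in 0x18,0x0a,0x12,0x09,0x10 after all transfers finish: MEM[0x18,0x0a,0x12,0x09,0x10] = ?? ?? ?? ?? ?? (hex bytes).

#0 dst[0x01+4] := {0x20,0xfa,0x1c,0x9d}
#1 dst[0x12+6] := {0xc0,0x41,0x76,0xf2,0x57,0x89}
#2 dst[0x0e+4] := {0x6f,0x20,0xfa,0x1c}
#3 dst[0x0c+5] := {0xfa,0x1c,0x9d,0xc4,0xcc}
#4 dst[0x05+7] := {0xc0,0x41,0x76,0xf2,0x57,0x89,0x3e}
query mem[0x18]=0x3e, mem[0x0a]=0x89, mem[0x12]=0xc0, mem[0x09]=0x57, mem[0x10]=0xcc

MEM[0x18,0x0a,0x12,0x09,0x10] = 3e 89 c0 57 cc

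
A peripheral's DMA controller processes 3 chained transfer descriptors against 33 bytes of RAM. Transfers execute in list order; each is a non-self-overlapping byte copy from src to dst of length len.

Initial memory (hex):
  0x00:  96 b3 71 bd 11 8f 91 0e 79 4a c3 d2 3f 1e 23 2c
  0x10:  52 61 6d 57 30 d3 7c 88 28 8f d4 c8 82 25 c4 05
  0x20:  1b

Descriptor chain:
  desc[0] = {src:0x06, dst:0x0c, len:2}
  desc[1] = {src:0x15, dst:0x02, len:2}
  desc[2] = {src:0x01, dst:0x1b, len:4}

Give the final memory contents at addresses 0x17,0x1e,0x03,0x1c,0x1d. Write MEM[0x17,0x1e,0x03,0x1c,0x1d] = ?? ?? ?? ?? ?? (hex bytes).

MEM[0x17,0x1e,0x03,0x1c,0x1d] = 88 11 7c d3 7c

  after D0: wrote 2B at 0x0c = 910e
  after D1: wrote 2B at 0x02 = d37c
  after D2: wrote 4B at 0x1b = b3d37c11
query mem[0x17]=0x88, mem[0x1e]=0x11, mem[0x03]=0x7c, mem[0x1c]=0xd3, mem[0x1d]=0x7c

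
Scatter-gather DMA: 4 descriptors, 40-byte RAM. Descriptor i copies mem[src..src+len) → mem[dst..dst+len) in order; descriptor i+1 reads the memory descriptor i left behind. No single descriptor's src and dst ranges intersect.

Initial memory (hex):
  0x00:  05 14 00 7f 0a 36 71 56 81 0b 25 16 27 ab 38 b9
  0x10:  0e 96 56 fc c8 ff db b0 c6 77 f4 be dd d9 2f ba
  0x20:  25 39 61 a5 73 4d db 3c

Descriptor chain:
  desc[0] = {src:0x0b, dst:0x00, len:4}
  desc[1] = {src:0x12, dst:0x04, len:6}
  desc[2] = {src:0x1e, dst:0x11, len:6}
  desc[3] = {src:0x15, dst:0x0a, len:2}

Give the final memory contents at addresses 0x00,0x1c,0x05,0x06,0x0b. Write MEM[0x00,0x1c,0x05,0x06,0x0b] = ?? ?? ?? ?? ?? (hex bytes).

[0] 0x0b->0x00 len=4 : 16 27 ab 38
[1] 0x12->0x04 len=6 : 56 fc c8 ff db b0
[2] 0x1e->0x11 len=6 : 2f ba 25 39 61 a5
[3] 0x15->0x0a len=2 : 61 a5
query mem[0x00]=0x16, mem[0x1c]=0xdd, mem[0x05]=0xfc, mem[0x06]=0xc8, mem[0x0b]=0xa5

MEM[0x00,0x1c,0x05,0x06,0x0b] = 16 dd fc c8 a5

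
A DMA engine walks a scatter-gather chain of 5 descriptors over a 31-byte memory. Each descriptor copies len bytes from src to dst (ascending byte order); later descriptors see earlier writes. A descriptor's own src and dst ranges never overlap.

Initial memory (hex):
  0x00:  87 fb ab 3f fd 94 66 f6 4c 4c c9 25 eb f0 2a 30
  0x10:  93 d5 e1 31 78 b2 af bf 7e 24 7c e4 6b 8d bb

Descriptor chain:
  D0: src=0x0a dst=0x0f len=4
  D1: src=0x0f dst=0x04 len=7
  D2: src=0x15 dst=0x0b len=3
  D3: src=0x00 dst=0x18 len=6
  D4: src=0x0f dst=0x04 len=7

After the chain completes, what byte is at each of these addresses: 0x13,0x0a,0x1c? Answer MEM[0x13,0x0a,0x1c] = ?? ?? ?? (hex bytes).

[0] 0x0a->0x0f len=4 : c9 25 eb f0
[1] 0x0f->0x04 len=7 : c9 25 eb f0 31 78 b2
[2] 0x15->0x0b len=3 : b2 af bf
[3] 0x00->0x18 len=6 : 87 fb ab 3f c9 25
[4] 0x0f->0x04 len=7 : c9 25 eb f0 31 78 b2
query mem[0x13]=0x31, mem[0x0a]=0xb2, mem[0x1c]=0xc9

MEM[0x13,0x0a,0x1c] = 31 b2 c9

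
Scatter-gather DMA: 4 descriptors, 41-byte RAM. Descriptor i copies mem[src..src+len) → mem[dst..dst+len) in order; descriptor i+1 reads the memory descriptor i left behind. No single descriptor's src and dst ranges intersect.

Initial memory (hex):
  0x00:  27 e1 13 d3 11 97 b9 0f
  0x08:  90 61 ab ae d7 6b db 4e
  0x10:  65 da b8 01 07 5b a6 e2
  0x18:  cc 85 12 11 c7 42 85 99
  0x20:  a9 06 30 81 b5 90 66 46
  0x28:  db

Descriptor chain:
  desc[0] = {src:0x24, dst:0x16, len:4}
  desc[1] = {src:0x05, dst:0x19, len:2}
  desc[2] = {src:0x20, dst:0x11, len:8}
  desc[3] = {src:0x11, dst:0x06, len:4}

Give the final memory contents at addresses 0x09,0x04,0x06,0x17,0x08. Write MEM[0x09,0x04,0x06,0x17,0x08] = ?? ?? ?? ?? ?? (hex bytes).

MEM[0x09,0x04,0x06,0x17,0x08] = 81 11 a9 66 30

[0] 0x24->0x16 len=4 : b5 90 66 46
[1] 0x05->0x19 len=2 : 97 b9
[2] 0x20->0x11 len=8 : a9 06 30 81 b5 90 66 46
[3] 0x11->0x06 len=4 : a9 06 30 81
query mem[0x09]=0x81, mem[0x04]=0x11, mem[0x06]=0xa9, mem[0x17]=0x66, mem[0x08]=0x30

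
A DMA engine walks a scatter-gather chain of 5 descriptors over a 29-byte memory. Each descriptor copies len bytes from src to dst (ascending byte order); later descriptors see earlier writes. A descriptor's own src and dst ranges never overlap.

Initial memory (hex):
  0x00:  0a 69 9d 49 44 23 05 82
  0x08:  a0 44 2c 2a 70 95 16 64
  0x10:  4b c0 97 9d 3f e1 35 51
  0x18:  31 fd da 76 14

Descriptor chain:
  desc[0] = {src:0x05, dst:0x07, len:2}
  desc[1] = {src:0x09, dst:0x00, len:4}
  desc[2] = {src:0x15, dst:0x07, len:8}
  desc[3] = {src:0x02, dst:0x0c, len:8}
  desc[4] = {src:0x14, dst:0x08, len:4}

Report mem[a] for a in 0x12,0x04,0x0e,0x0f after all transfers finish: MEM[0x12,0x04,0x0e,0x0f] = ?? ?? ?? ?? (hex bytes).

[0] 0x05->0x07 len=2 : 23 05
[1] 0x09->0x00 len=4 : 44 2c 2a 70
[2] 0x15->0x07 len=8 : e1 35 51 31 fd da 76 14
[3] 0x02->0x0c len=8 : 2a 70 44 23 05 e1 35 51
[4] 0x14->0x08 len=4 : 3f e1 35 51
query mem[0x12]=0x35, mem[0x04]=0x44, mem[0x0e]=0x44, mem[0x0f]=0x23

MEM[0x12,0x04,0x0e,0x0f] = 35 44 44 23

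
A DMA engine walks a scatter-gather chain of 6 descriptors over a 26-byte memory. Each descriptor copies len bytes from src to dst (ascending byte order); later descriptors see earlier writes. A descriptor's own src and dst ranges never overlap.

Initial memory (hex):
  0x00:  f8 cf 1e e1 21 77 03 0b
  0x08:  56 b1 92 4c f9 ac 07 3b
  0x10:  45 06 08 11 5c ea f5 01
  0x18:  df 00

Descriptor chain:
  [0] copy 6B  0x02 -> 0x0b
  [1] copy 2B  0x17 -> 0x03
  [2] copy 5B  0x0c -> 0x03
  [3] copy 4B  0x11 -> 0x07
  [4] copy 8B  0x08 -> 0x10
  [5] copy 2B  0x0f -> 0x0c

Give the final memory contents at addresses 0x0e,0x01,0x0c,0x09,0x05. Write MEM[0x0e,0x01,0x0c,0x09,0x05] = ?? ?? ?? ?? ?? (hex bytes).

MEM[0x0e,0x01,0x0c,0x09,0x05] = 77 cf 03 11 77

[0] 0x02->0x0b len=6 : 1e e1 21 77 03 0b
[1] 0x17->0x03 len=2 : 01 df
[2] 0x0c->0x03 len=5 : e1 21 77 03 0b
[3] 0x11->0x07 len=4 : 06 08 11 5c
[4] 0x08->0x10 len=8 : 08 11 5c 1e e1 21 77 03
[5] 0x0f->0x0c len=2 : 03 08
query mem[0x0e]=0x77, mem[0x01]=0xcf, mem[0x0c]=0x03, mem[0x09]=0x11, mem[0x05]=0x77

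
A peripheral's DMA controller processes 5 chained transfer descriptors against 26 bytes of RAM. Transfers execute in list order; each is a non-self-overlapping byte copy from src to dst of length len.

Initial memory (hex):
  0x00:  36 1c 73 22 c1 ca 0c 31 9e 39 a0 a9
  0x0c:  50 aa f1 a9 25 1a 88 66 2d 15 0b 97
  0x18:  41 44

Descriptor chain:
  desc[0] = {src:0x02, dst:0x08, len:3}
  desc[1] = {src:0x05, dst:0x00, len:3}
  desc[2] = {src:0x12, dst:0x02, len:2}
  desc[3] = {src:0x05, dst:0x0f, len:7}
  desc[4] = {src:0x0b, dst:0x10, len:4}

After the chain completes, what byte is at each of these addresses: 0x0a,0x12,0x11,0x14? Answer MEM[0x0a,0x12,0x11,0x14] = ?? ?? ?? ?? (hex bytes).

MEM[0x0a,0x12,0x11,0x14] = c1 aa 50 c1

[0] 0x02->0x08 len=3 : 73 22 c1
[1] 0x05->0x00 len=3 : ca 0c 31
[2] 0x12->0x02 len=2 : 88 66
[3] 0x05->0x0f len=7 : ca 0c 31 73 22 c1 a9
[4] 0x0b->0x10 len=4 : a9 50 aa f1
query mem[0x0a]=0xc1, mem[0x12]=0xaa, mem[0x11]=0x50, mem[0x14]=0xc1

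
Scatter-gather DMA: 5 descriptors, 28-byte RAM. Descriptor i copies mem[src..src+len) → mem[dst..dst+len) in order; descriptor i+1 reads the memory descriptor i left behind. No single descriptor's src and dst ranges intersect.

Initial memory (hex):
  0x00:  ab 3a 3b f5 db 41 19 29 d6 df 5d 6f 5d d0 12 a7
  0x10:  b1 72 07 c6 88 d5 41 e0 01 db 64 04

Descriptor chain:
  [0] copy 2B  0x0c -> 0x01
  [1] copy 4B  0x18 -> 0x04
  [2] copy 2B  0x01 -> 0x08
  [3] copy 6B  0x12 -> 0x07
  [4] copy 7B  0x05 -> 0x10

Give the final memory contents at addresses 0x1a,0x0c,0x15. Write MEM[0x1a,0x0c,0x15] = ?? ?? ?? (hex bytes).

MEM[0x1a,0x0c,0x15] = 64 e0 d5

D0: mem[0x01..0x02] <- [5d d0]
D1: mem[0x04..0x07] <- [01 db 64 04]
D2: mem[0x08..0x09] <- [5d d0]
D3: mem[0x07..0x0c] <- [07 c6 88 d5 41 e0]
D4: mem[0x10..0x16] <- [db 64 07 c6 88 d5 41]
query mem[0x1a]=0x64, mem[0x0c]=0xe0, mem[0x15]=0xd5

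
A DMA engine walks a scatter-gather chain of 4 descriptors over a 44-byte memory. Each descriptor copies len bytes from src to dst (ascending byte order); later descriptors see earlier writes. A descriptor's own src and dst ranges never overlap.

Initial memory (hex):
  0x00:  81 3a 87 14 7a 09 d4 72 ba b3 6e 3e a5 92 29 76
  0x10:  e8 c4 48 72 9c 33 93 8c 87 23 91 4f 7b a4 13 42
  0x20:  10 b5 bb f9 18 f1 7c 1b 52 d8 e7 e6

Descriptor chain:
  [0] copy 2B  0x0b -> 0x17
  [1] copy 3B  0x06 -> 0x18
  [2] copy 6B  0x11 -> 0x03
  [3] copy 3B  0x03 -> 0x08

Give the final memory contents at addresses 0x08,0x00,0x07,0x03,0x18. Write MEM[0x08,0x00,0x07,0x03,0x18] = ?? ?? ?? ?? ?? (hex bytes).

#0 dst[0x17+2] := {0x3e,0xa5}
#1 dst[0x18+3] := {0xd4,0x72,0xba}
#2 dst[0x03+6] := {0xc4,0x48,0x72,0x9c,0x33,0x93}
#3 dst[0x08+3] := {0xc4,0x48,0x72}
query mem[0x08]=0xc4, mem[0x00]=0x81, mem[0x07]=0x33, mem[0x03]=0xc4, mem[0x18]=0xd4

MEM[0x08,0x00,0x07,0x03,0x18] = c4 81 33 c4 d4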